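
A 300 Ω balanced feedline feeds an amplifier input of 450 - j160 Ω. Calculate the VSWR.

Γ = (Z_L − Z_0)/(Z_L + Z_0) = (150 − j160)/(750 − j160)
|Γ| = 219/767 = 0.286
VSWR = (1 + |Γ|)/(1 − |Γ|) = 1.29/0.714

VSWR ≈ 1.8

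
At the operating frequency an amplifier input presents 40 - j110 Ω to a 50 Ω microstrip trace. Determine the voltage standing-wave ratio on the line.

VSWR ≈ 7.97

Γ = (Z_L − Z_0)/(Z_L + Z_0) = (-10 − j110)/(90 − j110)
|Γ| = 110/142 = 0.777
VSWR = (1 + |Γ|)/(1 − |Γ|) = 1.78/0.223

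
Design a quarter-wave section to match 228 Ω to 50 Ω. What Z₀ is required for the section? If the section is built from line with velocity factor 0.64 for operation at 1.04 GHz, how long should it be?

Z_qwt ≈ 107 Ω; length ≈ 4.62 cm

Z_qwt = √(Z_0·R_L) = √(50 × 228) = √11400
λ = 0.64·c/f = 0.185 m, so l = λ/4 = 0.0462 m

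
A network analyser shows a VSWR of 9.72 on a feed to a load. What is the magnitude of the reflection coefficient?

|Γ| ≈ 0.813

|Γ| = (S − 1)/(S + 1) = (9.72 − 1)/(9.72 + 1) = 8.72/10.7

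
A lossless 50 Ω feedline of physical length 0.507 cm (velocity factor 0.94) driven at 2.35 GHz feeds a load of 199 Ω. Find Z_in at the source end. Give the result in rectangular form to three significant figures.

Z_in ≈ 98.4 − j92.9 Ω

λ = v/f = 0.94·c / 2.35 GHz = 0.12 m
βl = 2π·l/λ = 2π × 0.0423 = 15.2°
tan(βl) = tan(15.2°) = 0.272
Z_in = Z_0·(Z_L + jZ_0·tanβl)/(Z_0 + jZ_L·tanβl)
     = 50·(199 + j13.6)/(50 + j54.1)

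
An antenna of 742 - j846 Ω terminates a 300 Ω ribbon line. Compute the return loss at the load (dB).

RL ≈ 2.96 dB

Γ = (442 − j846)/(1042 − j846), |Γ| = 0.711
RL = −20·log₁₀|Γ| = −20·log₁₀(0.711)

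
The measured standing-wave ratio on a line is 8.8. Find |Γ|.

|Γ| ≈ 0.796

|Γ| = (S − 1)/(S + 1) = (8.8 − 1)/(8.8 + 1) = 7.8/9.8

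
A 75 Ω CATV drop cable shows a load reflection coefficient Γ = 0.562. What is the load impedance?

Z_L ≈ 267 Ω

Z_L = Z_0·(1 + Γ)/(1 − Γ) = 75·(1.56)/(0.438)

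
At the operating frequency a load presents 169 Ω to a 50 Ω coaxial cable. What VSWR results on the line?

VSWR ≈ 3.38

For a purely resistive load, VSWR = R_L/Z_0 or Z_0/R_L (whichever > 1) = 169/50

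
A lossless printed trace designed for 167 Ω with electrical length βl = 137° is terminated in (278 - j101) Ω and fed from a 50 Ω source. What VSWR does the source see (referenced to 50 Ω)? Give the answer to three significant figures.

VSWR ≈ 5.58

tan(βl) = -0.933
Z_in = Z_0·(Z_L + jZ_0·tanβl)/(Z_0 + jZ_L·tanβl) = 200 + j123 Ω
Γ_s = (Z_in − Z_s)/(Z_in + Z_s) = (150 + j123)/(250 + j123), |Γ_s| = 0.696
VSWR = (1 + |Γ_s|)/(1 − |Γ_s|)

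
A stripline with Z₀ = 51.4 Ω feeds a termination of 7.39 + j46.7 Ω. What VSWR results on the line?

VSWR ≈ 12.8

Γ = (Z_L − Z_0)/(Z_L + Z_0) = (-44.01 + j46.7)/(58.79 + j46.7)
|Γ| = 64.2/75.1 = 0.855
VSWR = (1 + |Γ|)/(1 − |Γ|) = 1.85/0.145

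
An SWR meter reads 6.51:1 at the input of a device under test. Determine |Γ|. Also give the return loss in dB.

|Γ| ≈ 0.734; return loss ≈ 2.69 dB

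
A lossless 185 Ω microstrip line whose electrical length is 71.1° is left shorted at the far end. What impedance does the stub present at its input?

tan(βl) = 2.92
For a shorted stub, Z_in = jZ_0·tan(βl)

Z_in ≈ +j540 Ω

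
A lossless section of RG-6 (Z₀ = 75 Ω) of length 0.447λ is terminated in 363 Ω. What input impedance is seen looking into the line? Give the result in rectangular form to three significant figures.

βl = 2π × 0.447 = 161°
tan(βl) = tan(161°) = -0.346
Z_in = Z_0·(Z_L + jZ_0·tanβl)/(Z_0 + jZ_L·tanβl)
     = 75·(363 − j25.9)/(75 − j126)

Z_in ≈ 107 + j153 Ω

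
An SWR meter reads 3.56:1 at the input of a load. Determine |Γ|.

|Γ| = (S − 1)/(S + 1) = (3.56 − 1)/(3.56 + 1) = 2.56/4.56

|Γ| ≈ 0.561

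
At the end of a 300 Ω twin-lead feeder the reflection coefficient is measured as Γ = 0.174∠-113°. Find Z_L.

Z_L = Z_0·(1 + Γ)/(1 − Γ) = 300·(0.932 − j0.16)/(1.07 + j0.16)

Z_L ≈ 249 − j82.4 Ω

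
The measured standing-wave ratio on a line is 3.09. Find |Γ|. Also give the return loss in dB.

|Γ| ≈ 0.511; return loss ≈ 5.83 dB

|Γ| = (S − 1)/(S + 1) = (3.09 − 1)/(3.09 + 1) = 2.09/4.09
RL = −20·log₁₀|Γ| = −20·log₁₀(0.511)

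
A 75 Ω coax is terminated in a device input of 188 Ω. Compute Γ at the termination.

Γ = 0.43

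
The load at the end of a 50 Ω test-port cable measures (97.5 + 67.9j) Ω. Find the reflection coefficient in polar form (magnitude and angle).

Γ = (Z_L − Z_0)/(Z_L + Z_0) = (47.5 + j67.9)/(147.5 + j67.9)
|Γ| = 82.9/162 = 0.51

Γ ≈ 0.51 ∠ 30.3°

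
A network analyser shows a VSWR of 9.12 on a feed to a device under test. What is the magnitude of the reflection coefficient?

|Γ| = (S − 1)/(S + 1) = (9.12 − 1)/(9.12 + 1) = 8.12/10.1

|Γ| ≈ 0.802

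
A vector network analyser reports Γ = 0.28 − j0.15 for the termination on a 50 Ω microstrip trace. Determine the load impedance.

Z_L ≈ 83.1 − j27.7 Ω

Z_L = Z_0·(1 + Γ)/(1 − Γ) = 50·(1.28 − j0.15)/(0.72 + j0.15)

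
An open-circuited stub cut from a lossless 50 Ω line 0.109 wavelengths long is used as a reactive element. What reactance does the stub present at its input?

X_in ≈ -61.2 Ω (capacitive)

βl = 2π × 0.109 = 39.2°
tan(βl) = 0.817
For an open-circuited stub, Z_in = −jZ_0·cot(βl) = −jZ_0/tan(βl)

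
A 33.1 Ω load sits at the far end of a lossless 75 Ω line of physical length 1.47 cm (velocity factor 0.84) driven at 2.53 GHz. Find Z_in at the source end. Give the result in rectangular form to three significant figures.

λ = v/f = 0.84·c / 2.53 GHz = 0.0996 m
βl = 2π·l/λ = 2π × 0.148 = 53.1°
tan(βl) = tan(53.1°) = 1.33
Z_in = Z_0·(Z_L + jZ_0·tanβl)/(Z_0 + jZ_L·tanβl)
     = 75·(33.1 + j100)/(75 + j44.1)

Z_in ≈ 68.3 + j59.8 Ω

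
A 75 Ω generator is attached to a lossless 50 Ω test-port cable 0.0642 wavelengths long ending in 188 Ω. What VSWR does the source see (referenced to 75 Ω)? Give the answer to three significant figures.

βl = 2π × 0.0642 = 23.1°
tan(βl) = 0.427
Z_in = Z_0·(Z_L + jZ_0·tanβl)/(Z_0 + jZ_L·tanβl) = 62.2 − j78.4 Ω
Γ_s = (Z_in − Z_s)/(Z_in + Z_s) = (-12.8 − j78.4)/(137 − j78.4), |Γ_s| = 0.503
VSWR = (1 + |Γ_s|)/(1 − |Γ_s|)

VSWR ≈ 3.02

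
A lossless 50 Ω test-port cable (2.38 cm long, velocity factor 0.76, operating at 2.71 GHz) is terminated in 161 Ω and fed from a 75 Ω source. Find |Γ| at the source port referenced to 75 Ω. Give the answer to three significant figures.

|Γ| ≈ 0.651

λ = v/f = 0.76·c / 2.71 GHz = 0.0841 m
βl = 2π·l/λ = 2π × 0.283 = 102°
tan(βl) = -4.77
Z_in = Z_0·(Z_L + jZ_0·tanβl)/(Z_0 + jZ_L·tanβl) = 16.1 + j9.43 Ω
Γ_s = (Z_in − Z_s)/(Z_in + Z_s) = (-58.9 + j9.43)/(91.1 + j9.43), |Γ_s| = 0.651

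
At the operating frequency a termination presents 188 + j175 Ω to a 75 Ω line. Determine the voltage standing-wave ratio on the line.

VSWR ≈ 4.87

Γ = (Z_L − Z_0)/(Z_L + Z_0) = (113 + j175)/(263 + j175)
|Γ| = 208/316 = 0.659
VSWR = (1 + |Γ|)/(1 − |Γ|) = 1.66/0.341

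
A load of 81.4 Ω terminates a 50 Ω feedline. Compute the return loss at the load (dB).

Γ = (81.4 − 50)/(81.4 + 50) = 0.239
RL = −20·log₁₀|Γ| = −20·log₁₀(0.239)

RL ≈ 12.4 dB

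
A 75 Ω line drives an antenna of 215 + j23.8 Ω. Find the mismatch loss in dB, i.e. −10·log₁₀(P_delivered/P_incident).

mismatch loss ≈ 1.18 dB

Γ = (140 + j23.8)/(290 + j23.8), |Γ| = 0.488
|Γ|² = 0.238, so P_del/P_inc = 1 − |Γ|² = 0.762
ML = −10·log₁₀(1 − |Γ|²)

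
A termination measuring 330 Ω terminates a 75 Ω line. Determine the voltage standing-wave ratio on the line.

Γ = (330 − 75)/(330 + 75) = 0.63
VSWR = (1 + 0.63)/(1 − 0.63)

VSWR ≈ 4.4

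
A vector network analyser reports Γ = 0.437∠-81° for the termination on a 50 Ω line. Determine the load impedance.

Z_L ≈ 38.4 − j40.9 Ω

Z_L = Z_0·(1 + Γ)/(1 − Γ) = 50·(1.07 − j0.432)/(0.932 + j0.432)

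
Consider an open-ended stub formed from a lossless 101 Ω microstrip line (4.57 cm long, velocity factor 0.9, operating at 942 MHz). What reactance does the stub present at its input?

X_in ≈ -64.6 Ω (capacitive)

λ = v/f = 0.9·c / 942 MHz = 0.287 m
βl = 2π·l/λ = 2π × 0.159 = 57.4°
tan(βl) = 1.56
For an open-ended stub, Z_in = −jZ_0·cot(βl) = −jZ_0/tan(βl)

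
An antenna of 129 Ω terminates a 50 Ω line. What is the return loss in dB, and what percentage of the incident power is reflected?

Γ = (129 − 50)/(129 + 50) = 0.441
RL = −20·log₁₀(0.441) = 7.1 dB
P_refl/P_inc = |Γ|² = 0.195

RL ≈ 7.1 dB; 19.5% of incident power reflected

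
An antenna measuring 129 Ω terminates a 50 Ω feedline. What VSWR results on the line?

Γ = (129 − 50)/(129 + 50) = 0.441
VSWR = (1 + 0.441)/(1 − 0.441)

VSWR ≈ 2.58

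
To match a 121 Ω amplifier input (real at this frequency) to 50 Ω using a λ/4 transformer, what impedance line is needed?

Z_qwt = √(Z_0·R_L) = √(50 × 121) = √6050

Z_qwt ≈ 77.8 Ω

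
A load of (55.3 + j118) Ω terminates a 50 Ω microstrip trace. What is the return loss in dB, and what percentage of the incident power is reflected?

Γ = (5.3 + j118)/(105.3 + j118), |Γ| = 0.747
RL = −20·log₁₀(0.747) = 2.54 dB
P_refl/P_inc = |Γ|² = 0.558

RL ≈ 2.54 dB; 55.8% of incident power reflected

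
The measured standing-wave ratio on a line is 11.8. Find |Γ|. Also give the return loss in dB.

|Γ| ≈ 0.844; return loss ≈ 1.48 dB

|Γ| = (S − 1)/(S + 1) = (11.8 − 1)/(11.8 + 1) = 10.8/12.8
RL = −20·log₁₀|Γ| = −20·log₁₀(0.844)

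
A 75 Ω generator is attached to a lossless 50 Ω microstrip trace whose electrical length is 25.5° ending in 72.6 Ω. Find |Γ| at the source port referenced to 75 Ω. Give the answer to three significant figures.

tan(βl) = 0.477
Z_in = Z_0·(Z_L + jZ_0·tanβl)/(Z_0 + jZ_L·tanβl) = 60.2 − j17.9 Ω
Γ_s = (Z_in − Z_s)/(Z_in + Z_s) = (-14.8 − j17.9)/(135 − j17.9), |Γ_s| = 0.17

|Γ| ≈ 0.17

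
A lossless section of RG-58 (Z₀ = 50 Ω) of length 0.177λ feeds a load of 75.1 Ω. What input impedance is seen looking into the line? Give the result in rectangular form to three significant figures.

βl = 2π × 0.177 = 63.7°
tan(βl) = tan(63.7°) = 2.03
Z_in = Z_0·(Z_L + jZ_0·tanβl)/(Z_0 + jZ_L·tanβl)
     = 50·(75.1 + j101)/(50 + j152)

Z_in ≈ 37.4 − j12.4 Ω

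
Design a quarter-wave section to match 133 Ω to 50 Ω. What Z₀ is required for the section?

Z_qwt = √(Z_0·R_L) = √(50 × 133) = √6650

Z_qwt ≈ 81.5 Ω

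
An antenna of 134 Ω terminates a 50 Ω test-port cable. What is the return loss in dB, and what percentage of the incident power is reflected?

RL ≈ 6.81 dB; 20.8% of incident power reflected

Γ = (134 − 50)/(134 + 50) = 0.457
RL = −20·log₁₀(0.457) = 6.81 dB
P_refl/P_inc = |Γ|² = 0.208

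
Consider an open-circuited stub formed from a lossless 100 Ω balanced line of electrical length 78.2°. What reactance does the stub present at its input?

tan(βl) = 4.79
For an open-circuited stub, Z_in = −jZ_0·cot(βl) = −jZ_0/tan(βl)

X_in ≈ -20.9 Ω (capacitive)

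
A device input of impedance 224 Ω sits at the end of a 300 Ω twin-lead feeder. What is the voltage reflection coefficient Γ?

Γ = (Z_L − Z_0)/(Z_L + Z_0) = (224 − 300)/(224 + 300) = -76/524

Γ = -0.145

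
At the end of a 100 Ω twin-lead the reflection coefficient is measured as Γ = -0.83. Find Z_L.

Z_L ≈ 9.29 Ω

Z_L = Z_0·(1 + Γ)/(1 − Γ) = 100·(0.17)/(1.83)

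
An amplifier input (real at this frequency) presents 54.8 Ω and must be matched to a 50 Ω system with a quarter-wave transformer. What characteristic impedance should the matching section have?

Z_qwt ≈ 52.3 Ω

Z_qwt = √(Z_0·R_L) = √(50 × 54.8) = √2740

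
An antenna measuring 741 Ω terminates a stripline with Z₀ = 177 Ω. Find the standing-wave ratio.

For a purely resistive load, VSWR = R_L/Z_0 or Z_0/R_L (whichever > 1) = 741/177

VSWR ≈ 4.19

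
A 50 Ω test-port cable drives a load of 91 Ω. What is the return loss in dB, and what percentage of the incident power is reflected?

RL ≈ 10.7 dB; 8.46% of incident power reflected

Γ = (91 − 50)/(91 + 50) = 0.291
RL = −20·log₁₀(0.291) = 10.7 dB
P_refl/P_inc = |Γ|² = 0.0846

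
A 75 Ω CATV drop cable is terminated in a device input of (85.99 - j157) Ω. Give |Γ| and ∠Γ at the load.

Γ ≈ 0.7 ∠ -41.7°

Γ = (Z_L − Z_0)/(Z_L + Z_0) = (10.99 − j157)/(161 − j157)
|Γ| = 157/225 = 0.7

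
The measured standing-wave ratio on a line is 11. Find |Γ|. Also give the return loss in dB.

|Γ| ≈ 0.833; return loss ≈ 1.58 dB

|Γ| = (S − 1)/(S + 1) = (11 − 1)/(11 + 1) = 10/12
RL = −20·log₁₀|Γ| = −20·log₁₀(0.833)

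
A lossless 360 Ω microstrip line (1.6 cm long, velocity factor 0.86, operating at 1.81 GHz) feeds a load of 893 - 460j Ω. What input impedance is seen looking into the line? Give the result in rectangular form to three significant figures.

Z_in ≈ 175 − j250 Ω

λ = v/f = 0.86·c / 1.81 GHz = 0.143 m
βl = 2π·l/λ = 2π × 0.112 = 40.4°
tan(βl) = tan(40.4°) = 0.851
Z_in = Z_0·(Z_L + jZ_0·tanβl)/(Z_0 + jZ_L·tanβl)
     = 360·(893 − j154)/(752 + j760)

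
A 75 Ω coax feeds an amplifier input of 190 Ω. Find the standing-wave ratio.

VSWR ≈ 2.53

For a purely resistive load, VSWR = R_L/Z_0 or Z_0/R_L (whichever > 1) = 190/75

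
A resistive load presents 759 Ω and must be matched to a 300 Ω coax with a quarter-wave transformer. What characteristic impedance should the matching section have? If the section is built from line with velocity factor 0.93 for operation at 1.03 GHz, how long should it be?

Z_qwt = √(Z_0·R_L) = √(300 × 759) = √227700
λ = 0.93·c/f = 0.271 m, so l = λ/4 = 0.0677 m

Z_qwt ≈ 477 Ω; length ≈ 6.77 cm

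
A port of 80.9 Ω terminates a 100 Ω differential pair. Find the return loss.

RL ≈ 19.5 dB

Γ = (80.9 − 100)/(80.9 + 100) = -0.106
RL = −20·log₁₀|Γ| = −20·log₁₀(0.106)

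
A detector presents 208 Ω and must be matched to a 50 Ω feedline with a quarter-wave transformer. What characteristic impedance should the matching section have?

Z_qwt = √(Z_0·R_L) = √(50 × 208) = √10400

Z_qwt ≈ 102 Ω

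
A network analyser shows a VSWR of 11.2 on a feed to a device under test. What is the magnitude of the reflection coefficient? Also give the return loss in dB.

|Γ| = (S − 1)/(S + 1) = (11.2 − 1)/(11.2 + 1) = 10.2/12.2
RL = −20·log₁₀|Γ| = −20·log₁₀(0.836)

|Γ| ≈ 0.836; return loss ≈ 1.56 dB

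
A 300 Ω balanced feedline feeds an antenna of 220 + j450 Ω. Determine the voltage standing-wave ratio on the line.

Γ = (Z_L − Z_0)/(Z_L + Z_0) = (-80 + j450)/(520 + j450)
|Γ| = 457/688 = 0.665
VSWR = (1 + |Γ|)/(1 − |Γ|) = 1.66/0.335

VSWR ≈ 4.96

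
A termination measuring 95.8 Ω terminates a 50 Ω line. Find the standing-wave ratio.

VSWR ≈ 1.92

Γ = (95.8 − 50)/(95.8 + 50) = 0.314
VSWR = (1 + 0.314)/(1 − 0.314)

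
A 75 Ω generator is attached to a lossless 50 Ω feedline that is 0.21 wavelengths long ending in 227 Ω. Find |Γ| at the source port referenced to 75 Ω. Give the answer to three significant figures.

βl = 2π × 0.21 = 75.6°
tan(βl) = 3.89
Z_in = Z_0·(Z_L + jZ_0·tanβl)/(Z_0 + jZ_L·tanβl) = 11.7 − j12.2 Ω
Γ_s = (Z_in − Z_s)/(Z_in + Z_s) = (-63.3 − j12.2)/(86.7 − j12.2), |Γ_s| = 0.736

|Γ| ≈ 0.736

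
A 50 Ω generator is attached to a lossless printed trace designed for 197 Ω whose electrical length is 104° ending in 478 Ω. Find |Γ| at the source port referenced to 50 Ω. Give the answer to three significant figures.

tan(βl) = -4.01
Z_in = Z_0·(Z_L + jZ_0·tanβl)/(Z_0 + jZ_L·tanβl) = 85.3 + j40.3 Ω
Γ_s = (Z_in − Z_s)/(Z_in + Z_s) = (35.3 + j40.3)/(135 + j40.3), |Γ_s| = 0.38

|Γ| ≈ 0.38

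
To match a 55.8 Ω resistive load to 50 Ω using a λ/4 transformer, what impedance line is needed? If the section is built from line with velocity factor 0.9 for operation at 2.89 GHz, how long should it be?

Z_qwt = √(Z_0·R_L) = √(50 × 55.8) = √2790
λ = 0.9·c/f = 0.0934 m, so l = λ/4 = 0.0234 m

Z_qwt ≈ 52.8 Ω; length ≈ 2.34 cm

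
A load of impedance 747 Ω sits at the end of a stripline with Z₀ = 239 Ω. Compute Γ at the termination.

Γ = 0.515

Γ = (Z_L − Z_0)/(Z_L + Z_0) = (747 − 239)/(747 + 239) = 508/986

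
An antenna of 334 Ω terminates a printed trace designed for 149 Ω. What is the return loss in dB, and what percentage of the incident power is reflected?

RL ≈ 8.34 dB; 14.7% of incident power reflected

Γ = (334 − 149)/(334 + 149) = 0.383
RL = −20·log₁₀(0.383) = 8.34 dB
P_refl/P_inc = |Γ|² = 0.147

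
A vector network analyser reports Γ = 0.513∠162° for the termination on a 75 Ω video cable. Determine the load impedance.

Z_L = Z_0·(1 + Γ)/(1 − Γ) = 75·(0.512 + j0.159)/(1.49 − j0.159)

Z_L ≈ 24.7 + j10.6 Ω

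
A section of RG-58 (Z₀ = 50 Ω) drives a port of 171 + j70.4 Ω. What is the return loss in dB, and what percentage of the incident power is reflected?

RL ≈ 4.39 dB; 36.4% of incident power reflected

Γ = (121 + j70.4)/(221 + j70.4), |Γ| = 0.604
RL = −20·log₁₀(0.604) = 4.39 dB
P_refl/P_inc = |Γ|² = 0.364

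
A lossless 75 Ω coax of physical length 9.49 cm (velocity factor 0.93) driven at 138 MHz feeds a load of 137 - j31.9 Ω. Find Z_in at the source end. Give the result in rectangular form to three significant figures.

λ = v/f = 0.93·c / 138 MHz = 2.02 m
βl = 2π·l/λ = 2π × 0.0469 = 16.9°
tan(βl) = tan(16.9°) = 0.304
Z_in = Z_0·(Z_L + jZ_0·tanβl)/(Z_0 + jZ_L·tanβl)
     = 75·(137 − j9.12)/(84.7 + j41.6)

Z_in ≈ 94.5 − j54.5 Ω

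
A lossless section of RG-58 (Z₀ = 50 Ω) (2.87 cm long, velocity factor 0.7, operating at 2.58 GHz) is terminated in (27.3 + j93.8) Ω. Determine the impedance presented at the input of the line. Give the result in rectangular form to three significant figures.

Z_in ≈ 5.93 + j9.04 Ω

λ = v/f = 0.7·c / 2.58 GHz = 0.0814 m
βl = 2π·l/λ = 2π × 0.353 = 127°
tan(βl) = tan(127°) = -1.33
Z_in = Z_0·(Z_L + jZ_0·tanβl)/(Z_0 + jZ_L·tanβl)
     = 50·(27.3 + j27.3)/(175 − j36.3)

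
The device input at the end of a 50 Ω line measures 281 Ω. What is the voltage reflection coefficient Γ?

Γ = 0.698

Γ = (Z_L − Z_0)/(Z_L + Z_0) = (281 − 50)/(281 + 50) = 231/331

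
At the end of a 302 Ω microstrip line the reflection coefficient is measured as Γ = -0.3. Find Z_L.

Z_L = Z_0·(1 + Γ)/(1 − Γ) = 302·(0.7)/(1.3)

Z_L ≈ 163 Ω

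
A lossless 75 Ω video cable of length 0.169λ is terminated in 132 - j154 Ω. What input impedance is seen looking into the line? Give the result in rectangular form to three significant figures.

βl = 2π × 0.169 = 60.8°
tan(βl) = tan(60.8°) = 1.79
Z_in = Z_0·(Z_L + jZ_0·tanβl)/(Z_0 + jZ_L·tanβl)
     = 75·(132 − j19.6)/(351 + j237)

Z_in ≈ 17.5 − j15.9 Ω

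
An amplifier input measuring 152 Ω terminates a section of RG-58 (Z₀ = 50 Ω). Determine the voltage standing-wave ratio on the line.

Γ = (152 − 50)/(152 + 50) = 0.505
VSWR = (1 + 0.505)/(1 − 0.505)

VSWR ≈ 3.04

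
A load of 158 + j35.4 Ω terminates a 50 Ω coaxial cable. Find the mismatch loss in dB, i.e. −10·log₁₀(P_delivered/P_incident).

Γ = (108 + j35.4)/(208 + j35.4), |Γ| = 0.539
|Γ|² = 0.29, so P_del/P_inc = 1 − |Γ|² = 0.71
ML = −10·log₁₀(1 − |Γ|²)

mismatch loss ≈ 1.49 dB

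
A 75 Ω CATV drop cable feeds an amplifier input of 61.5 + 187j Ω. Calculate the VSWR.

VSWR ≈ 9.52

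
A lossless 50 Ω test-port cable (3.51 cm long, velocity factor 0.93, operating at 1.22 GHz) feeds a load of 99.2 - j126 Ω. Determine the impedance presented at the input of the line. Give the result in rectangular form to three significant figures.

λ = v/f = 0.93·c / 1.22 GHz = 0.229 m
βl = 2π·l/λ = 2π × 0.153 = 55.3°
tan(βl) = tan(55.3°) = 1.44
Z_in = Z_0·(Z_L + jZ_0·tanβl)/(Z_0 + jZ_L·tanβl)
     = 50·(99.2 − j53.9)/(232 + j143)

Z_in ≈ 10.3 − j18 Ω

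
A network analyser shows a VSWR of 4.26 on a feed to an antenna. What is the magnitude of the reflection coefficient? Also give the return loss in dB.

|Γ| = (S − 1)/(S + 1) = (4.26 − 1)/(4.26 + 1) = 3.26/5.26
RL = −20·log₁₀|Γ| = −20·log₁₀(0.62)

|Γ| ≈ 0.62; return loss ≈ 4.16 dB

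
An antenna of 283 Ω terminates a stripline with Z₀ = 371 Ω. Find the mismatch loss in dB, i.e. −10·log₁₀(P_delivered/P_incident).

Γ = (283 − 371)/(283 + 371) = -0.135
|Γ|² = 0.0181, so P_del/P_inc = 1 − |Γ|² = 0.982
ML = −10·log₁₀(1 − |Γ|²)

mismatch loss ≈ 0.0794 dB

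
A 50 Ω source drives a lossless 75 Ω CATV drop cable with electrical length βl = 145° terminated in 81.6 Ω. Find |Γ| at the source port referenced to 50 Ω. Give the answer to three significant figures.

tan(βl) = -0.7
Z_in = Z_0·(Z_L + jZ_0·tanβl)/(Z_0 + jZ_L·tanβl) = 76.9 + j6.11 Ω
Γ_s = (Z_in − Z_s)/(Z_in + Z_s) = (26.9 + j6.11)/(127 + j6.11), |Γ_s| = 0.217

|Γ| ≈ 0.217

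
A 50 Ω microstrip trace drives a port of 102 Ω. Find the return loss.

RL ≈ 9.32 dB

Γ = (102 − 50)/(102 + 50) = 0.342
RL = −20·log₁₀|Γ| = −20·log₁₀(0.342)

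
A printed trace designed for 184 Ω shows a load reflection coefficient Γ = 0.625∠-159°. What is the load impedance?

Z_L ≈ 43.8 − j32.2 Ω

Z_L = Z_0·(1 + Γ)/(1 − Γ) = 184·(0.417 − j0.224)/(1.58 + j0.224)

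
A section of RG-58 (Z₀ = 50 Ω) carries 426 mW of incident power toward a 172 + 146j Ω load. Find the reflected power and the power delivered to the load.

|Γ| = |(122 + j146)/(222 + j146)| = 0.716
|Γ|² = 0.513
P_refl = |Γ|²·P_inc = 218 mW, P_del = (1 − |Γ|²)·P_inc = 208 mW

P_reflected ≈ 218 mW; P_delivered ≈ 208 mW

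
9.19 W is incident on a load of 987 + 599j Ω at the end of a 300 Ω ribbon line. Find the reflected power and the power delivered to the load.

|Γ| = |(687 + j599)/(1287 + j599)| = 0.642
|Γ|² = 0.412
P_refl = |Γ|²·P_inc = 3.79 W, P_del = (1 − |Γ|²)·P_inc = 5.4 W

P_reflected ≈ 3.79 W; P_delivered ≈ 5.4 W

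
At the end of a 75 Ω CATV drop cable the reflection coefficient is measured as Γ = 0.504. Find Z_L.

Z_L ≈ 227 Ω

Z_L = Z_0·(1 + Γ)/(1 − Γ) = 75·(1.5)/(0.496)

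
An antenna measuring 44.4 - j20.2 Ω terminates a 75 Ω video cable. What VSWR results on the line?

Γ = (Z_L − Z_0)/(Z_L + Z_0) = (-30.6 − j20.2)/(119.4 − j20.2)
|Γ| = 36.7/121 = 0.303
VSWR = (1 + |Γ|)/(1 − |Γ|) = 1.3/0.697

VSWR ≈ 1.87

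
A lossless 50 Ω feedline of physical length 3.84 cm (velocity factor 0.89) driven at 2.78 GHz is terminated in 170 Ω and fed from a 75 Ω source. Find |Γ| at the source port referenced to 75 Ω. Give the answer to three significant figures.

λ = v/f = 0.89·c / 2.78 GHz = 0.096 m
βl = 2π·l/λ = 2π × 0.4 = 144°
tan(βl) = -0.728
Z_in = Z_0·(Z_L + jZ_0·tanβl)/(Z_0 + jZ_L·tanβl) = 36.5 + j53.9 Ω
Γ_s = (Z_in − Z_s)/(Z_in + Z_s) = (-38.5 + j53.9)/(111 + j53.9), |Γ_s| = 0.535

|Γ| ≈ 0.535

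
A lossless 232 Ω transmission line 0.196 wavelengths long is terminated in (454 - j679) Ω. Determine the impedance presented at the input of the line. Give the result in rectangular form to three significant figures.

Z_in ≈ 35 − j23.2 Ω

βl = 2π × 0.196 = 70.6°
tan(βl) = tan(70.6°) = 2.83
Z_in = Z_0·(Z_L + jZ_0·tanβl)/(Z_0 + jZ_L·tanβl)
     = 232·(454 − j21.7)/(2160 + j1290)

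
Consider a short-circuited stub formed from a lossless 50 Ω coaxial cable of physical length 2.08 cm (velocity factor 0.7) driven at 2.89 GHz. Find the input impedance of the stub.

Z_in ≈ −j216 Ω

λ = v/f = 0.7·c / 2.89 GHz = 0.0727 m
βl = 2π·l/λ = 2π × 0.286 = 103°
tan(βl) = -4.31
For a short-circuited stub, Z_in = jZ_0·tan(βl)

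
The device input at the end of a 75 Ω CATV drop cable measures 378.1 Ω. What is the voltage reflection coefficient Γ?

Γ = 0.669

Γ = (Z_L − Z_0)/(Z_L + Z_0) = (378.1 − 75)/(378.1 + 75) = 303.1/453.1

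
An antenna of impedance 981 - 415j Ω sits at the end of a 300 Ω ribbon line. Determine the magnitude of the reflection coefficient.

|Γ| ≈ 0.592

Γ = (Z_L − Z_0)/(Z_L + Z_0) = (681 − j415)/(1281 − j415)
|Γ| = 797/1350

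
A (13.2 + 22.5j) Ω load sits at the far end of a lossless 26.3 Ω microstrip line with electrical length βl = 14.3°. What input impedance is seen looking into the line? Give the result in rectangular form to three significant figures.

tan(βl) = tan(14.3°) = 0.255
Z_in = Z_0·(Z_L + jZ_0·tanβl)/(Z_0 + jZ_L·tanβl)
     = 26.3·(13.2 + j29.2)/(20.6 + j3.36)

Z_in ≈ 22.4 + j33.7 Ω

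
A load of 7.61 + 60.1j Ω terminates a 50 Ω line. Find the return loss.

RL ≈ 1.08 dB

Γ = (-42.39 + j60.1)/(57.61 + j60.1), |Γ| = 0.883
RL = −20·log₁₀|Γ| = −20·log₁₀(0.883)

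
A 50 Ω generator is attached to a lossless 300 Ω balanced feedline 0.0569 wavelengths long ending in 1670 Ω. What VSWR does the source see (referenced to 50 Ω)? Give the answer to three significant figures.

VSWR ≈ 29.5

βl = 2π × 0.0569 = 20.5°
tan(βl) = 0.374
Z_in = Z_0·(Z_L + jZ_0·tanβl)/(Z_0 + jZ_L·tanβl) = 357 − j631 Ω
Γ_s = (Z_in − Z_s)/(Z_in + Z_s) = (307 − j631)/(407 − j631), |Γ_s| = 0.935
VSWR = (1 + |Γ_s|)/(1 − |Γ_s|)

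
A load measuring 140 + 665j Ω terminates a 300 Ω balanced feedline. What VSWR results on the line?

Γ = (Z_L − Z_0)/(Z_L + Z_0) = (-160 + j665)/(440 + j665)
|Γ| = 684/797 = 0.858
VSWR = (1 + |Γ|)/(1 − |Γ|) = 1.86/0.142

VSWR ≈ 13.1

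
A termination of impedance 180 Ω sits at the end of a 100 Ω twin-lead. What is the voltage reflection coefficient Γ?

Γ = 0.286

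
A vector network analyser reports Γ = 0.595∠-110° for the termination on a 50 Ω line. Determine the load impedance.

Z_L ≈ 18.3 − j31.7 Ω

Z_L = Z_0·(1 + Γ)/(1 − Γ) = 50·(0.796 − j0.559)/(1.2 + j0.559)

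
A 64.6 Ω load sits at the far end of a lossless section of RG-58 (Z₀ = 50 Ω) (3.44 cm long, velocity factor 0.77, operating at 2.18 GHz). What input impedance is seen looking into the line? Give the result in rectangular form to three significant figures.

λ = v/f = 0.77·c / 2.18 GHz = 0.106 m
βl = 2π·l/λ = 2π × 0.325 = 117°
tan(βl) = tan(117°) = -1.97
Z_in = Z_0·(Z_L + jZ_0·tanβl)/(Z_0 + jZ_L·tanβl)
     = 50·(64.6 − j98.7)/(50 − j127)

Z_in ≈ 42.2 + j8.8 Ω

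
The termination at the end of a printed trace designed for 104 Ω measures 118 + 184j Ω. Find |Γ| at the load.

Γ = (Z_L − Z_0)/(Z_L + Z_0) = (14 + j184)/(222 + j184)
|Γ| = 185/288

|Γ| ≈ 0.64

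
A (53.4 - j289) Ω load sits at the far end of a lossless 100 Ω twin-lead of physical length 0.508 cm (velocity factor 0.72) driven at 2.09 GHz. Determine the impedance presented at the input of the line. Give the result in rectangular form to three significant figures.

Z_in ≈ 15.8 − j135 Ω

λ = v/f = 0.72·c / 2.09 GHz = 0.103 m
βl = 2π·l/λ = 2π × 0.0492 = 17.7°
tan(βl) = tan(17.7°) = 0.319
Z_in = Z_0·(Z_L + jZ_0·tanβl)/(Z_0 + jZ_L·tanβl)
     = 100·(53.4 − j257)/(192 + j17)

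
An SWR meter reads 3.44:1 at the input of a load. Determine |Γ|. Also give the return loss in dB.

|Γ| = (S − 1)/(S + 1) = (3.44 − 1)/(3.44 + 1) = 2.44/4.44
RL = −20·log₁₀|Γ| = −20·log₁₀(0.55)

|Γ| ≈ 0.55; return loss ≈ 5.2 dB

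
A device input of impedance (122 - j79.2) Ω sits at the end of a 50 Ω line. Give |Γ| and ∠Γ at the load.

Γ = (Z_L − Z_0)/(Z_L + Z_0) = (72 − j79.2)/(172 − j79.2)
|Γ| = 107/189 = 0.565

Γ ≈ 0.565 ∠ -23°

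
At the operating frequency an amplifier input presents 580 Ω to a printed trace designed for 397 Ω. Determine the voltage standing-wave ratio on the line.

VSWR ≈ 1.46

Γ = (580 − 397)/(580 + 397) = 0.187
VSWR = (1 + 0.187)/(1 − 0.187)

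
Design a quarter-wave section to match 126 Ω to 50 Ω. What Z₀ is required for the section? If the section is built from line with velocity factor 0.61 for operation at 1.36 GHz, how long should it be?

Z_qwt ≈ 79.4 Ω; length ≈ 3.36 cm

Z_qwt = √(Z_0·R_L) = √(50 × 126) = √6300
λ = 0.61·c/f = 0.135 m, so l = λ/4 = 0.0336 m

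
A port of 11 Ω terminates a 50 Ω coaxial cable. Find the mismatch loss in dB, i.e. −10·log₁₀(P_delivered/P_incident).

mismatch loss ≈ 2.28 dB

Γ = (11 − 50)/(11 + 50) = -0.639
|Γ|² = 0.409, so P_del/P_inc = 1 − |Γ|² = 0.591
ML = −10·log₁₀(1 − |Γ|²)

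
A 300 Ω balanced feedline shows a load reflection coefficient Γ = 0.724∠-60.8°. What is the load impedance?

Z_L = Z_0·(1 + Γ)/(1 − Γ) = 300·(1.35 − j0.632)/(0.647 + j0.632)

Z_L ≈ 175 − j464 Ω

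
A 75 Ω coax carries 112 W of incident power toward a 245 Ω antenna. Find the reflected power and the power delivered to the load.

P_reflected ≈ 31.6 W; P_delivered ≈ 80.4 W

Γ = (245 − 75)/(245 + 75) = 0.531
|Γ|² = 0.282
P_refl = |Γ|²·P_inc = 31.6 W, P_del = (1 − |Γ|²)·P_inc = 80.4 W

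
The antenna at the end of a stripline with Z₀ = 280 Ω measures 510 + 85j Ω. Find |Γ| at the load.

|Γ| ≈ 0.309

Γ = (Z_L − Z_0)/(Z_L + Z_0) = (230 + j85)/(790 + j85)
|Γ| = 245/795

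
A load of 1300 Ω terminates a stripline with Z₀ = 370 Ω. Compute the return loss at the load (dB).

RL ≈ 5.08 dB

Γ = (1300 − 370)/(1300 + 370) = 0.557
RL = −20·log₁₀|Γ| = −20·log₁₀(0.557)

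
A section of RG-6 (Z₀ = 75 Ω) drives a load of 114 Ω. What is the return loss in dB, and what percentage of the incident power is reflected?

Γ = (114 − 75)/(114 + 75) = 0.206
RL = −20·log₁₀(0.206) = 13.7 dB
P_refl/P_inc = |Γ|² = 0.0426

RL ≈ 13.7 dB; 4.26% of incident power reflected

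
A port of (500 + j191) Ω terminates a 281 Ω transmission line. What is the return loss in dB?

Γ = (219 + j191)/(781 + j191), |Γ| = 0.361
RL = −20·log₁₀|Γ| = −20·log₁₀(0.361)

RL ≈ 8.84 dB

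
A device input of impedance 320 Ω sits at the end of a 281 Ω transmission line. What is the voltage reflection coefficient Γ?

Γ = (Z_L − Z_0)/(Z_L + Z_0) = (320 − 281)/(320 + 281) = 39/601

Γ = 0.0649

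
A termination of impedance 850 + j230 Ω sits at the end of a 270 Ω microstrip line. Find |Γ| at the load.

|Γ| ≈ 0.546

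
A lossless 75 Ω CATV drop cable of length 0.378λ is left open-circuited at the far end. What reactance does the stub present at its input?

βl = 2π × 0.378 = 136°
tan(βl) = -0.963
For an open-circuited stub, Z_in = −jZ_0·cot(βl) = −jZ_0/tan(βl)

X_in ≈ 77.9 Ω (inductive)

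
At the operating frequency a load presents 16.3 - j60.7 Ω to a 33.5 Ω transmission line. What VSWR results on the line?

VSWR ≈ 9.18

Γ = (Z_L − Z_0)/(Z_L + Z_0) = (-17.2 − j60.7)/(49.8 − j60.7)
|Γ| = 63.1/78.5 = 0.804
VSWR = (1 + |Γ|)/(1 − |Γ|) = 1.8/0.196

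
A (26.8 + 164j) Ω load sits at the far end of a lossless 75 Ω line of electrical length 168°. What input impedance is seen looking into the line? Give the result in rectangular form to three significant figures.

Z_in ≈ 13 + j102 Ω

tan(βl) = tan(168°) = -0.213
Z_in = Z_0·(Z_L + jZ_0·tanβl)/(Z_0 + jZ_L·tanβl)
     = 75·(26.8 + j148)/(110 − j5.7)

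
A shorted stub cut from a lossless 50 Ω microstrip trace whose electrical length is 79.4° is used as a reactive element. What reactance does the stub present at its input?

X_in ≈ 267 Ω (inductive)

tan(βl) = 5.34
For a shorted stub, Z_in = jZ_0·tan(βl)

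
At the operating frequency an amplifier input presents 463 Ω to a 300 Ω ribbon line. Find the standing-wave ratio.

VSWR ≈ 1.54

Γ = (463 − 300)/(463 + 300) = 0.214
VSWR = (1 + 0.214)/(1 − 0.214)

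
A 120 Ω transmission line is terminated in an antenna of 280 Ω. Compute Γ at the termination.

Γ = (Z_L − Z_0)/(Z_L + Z_0) = (280 − 120)/(280 + 120) = 160/400

Γ = 0.4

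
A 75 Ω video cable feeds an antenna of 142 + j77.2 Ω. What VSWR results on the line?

VSWR ≈ 2.6

Γ = (Z_L − Z_0)/(Z_L + Z_0) = (67 + j77.2)/(217 + j77.2)
|Γ| = 102/230 = 0.444
VSWR = (1 + |Γ|)/(1 − |Γ|) = 1.44/0.556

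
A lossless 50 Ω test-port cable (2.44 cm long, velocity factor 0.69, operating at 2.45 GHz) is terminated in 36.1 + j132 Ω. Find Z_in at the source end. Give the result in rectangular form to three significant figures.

Z_in ≈ 4.32 − j4.86 Ω

λ = v/f = 0.69·c / 2.45 GHz = 0.0845 m
βl = 2π·l/λ = 2π × 0.289 = 104°
tan(βl) = tan(104°) = -4.02
Z_in = Z_0·(Z_L + jZ_0·tanβl)/(Z_0 + jZ_L·tanβl)
     = 50·(36.1 − j69.1)/(581 − j145)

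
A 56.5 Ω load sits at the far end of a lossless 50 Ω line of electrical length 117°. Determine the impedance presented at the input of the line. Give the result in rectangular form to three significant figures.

Z_in ≈ 46.3 + j4.59 Ω

tan(βl) = tan(117°) = -1.96
Z_in = Z_0·(Z_L + jZ_0·tanβl)/(Z_0 + jZ_L·tanβl)
     = 50·(56.5 − j98.1)/(50 − j111)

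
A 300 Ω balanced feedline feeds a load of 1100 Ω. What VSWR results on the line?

VSWR ≈ 3.67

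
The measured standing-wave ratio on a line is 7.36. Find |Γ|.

|Γ| = (S − 1)/(S + 1) = (7.36 − 1)/(7.36 + 1) = 6.36/8.36

|Γ| ≈ 0.761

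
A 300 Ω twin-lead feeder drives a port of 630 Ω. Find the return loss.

RL ≈ 9 dB

Γ = (630 − 300)/(630 + 300) = 0.355
RL = −20·log₁₀|Γ| = −20·log₁₀(0.355)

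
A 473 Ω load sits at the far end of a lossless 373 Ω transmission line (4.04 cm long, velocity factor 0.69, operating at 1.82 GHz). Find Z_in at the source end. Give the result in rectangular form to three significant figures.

λ = v/f = 0.69·c / 1.82 GHz = 0.114 m
βl = 2π·l/λ = 2π × 0.355 = 128°
tan(βl) = tan(128°) = -1.29
Z_in = Z_0·(Z_L + jZ_0·tanβl)/(Z_0 + jZ_L·tanβl)
     = 373·(473 − j480)/(373 − j608)

Z_in ≈ 343 + j79.7 Ω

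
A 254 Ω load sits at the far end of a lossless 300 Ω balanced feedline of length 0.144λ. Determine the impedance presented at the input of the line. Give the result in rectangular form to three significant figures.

Z_in ≈ 308 + j50 Ω

βl = 2π × 0.144 = 51.8°
tan(βl) = tan(51.8°) = 1.27
Z_in = Z_0·(Z_L + jZ_0·tanβl)/(Z_0 + jZ_L·tanβl)
     = 300·(254 + j382)/(300 + j323)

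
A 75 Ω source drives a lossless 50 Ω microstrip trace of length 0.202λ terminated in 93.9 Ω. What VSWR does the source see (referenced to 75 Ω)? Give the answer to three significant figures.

VSWR ≈ 2.7

βl = 2π × 0.202 = 72.7°
tan(βl) = 3.21
Z_in = Z_0·(Z_L + jZ_0·tanβl)/(Z_0 + jZ_L·tanβl) = 28.4 − j10.8 Ω
Γ_s = (Z_in − Z_s)/(Z_in + Z_s) = (-46.6 − j10.8)/(103 − j10.8), |Γ_s| = 0.46
VSWR = (1 + |Γ_s|)/(1 − |Γ_s|)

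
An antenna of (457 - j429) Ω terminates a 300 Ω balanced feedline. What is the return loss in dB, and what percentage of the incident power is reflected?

RL ≈ 5.6 dB; 27.6% of incident power reflected

Γ = (157 − j429)/(757 − j429), |Γ| = 0.525
RL = −20·log₁₀(0.525) = 5.6 dB
P_refl/P_inc = |Γ|² = 0.276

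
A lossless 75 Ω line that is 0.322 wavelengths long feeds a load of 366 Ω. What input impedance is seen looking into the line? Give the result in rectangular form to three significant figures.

βl = 2π × 0.322 = 116°
tan(βl) = tan(116°) = -2.06
Z_in = Z_0·(Z_L + jZ_0·tanβl)/(Z_0 + jZ_L·tanβl)
     = 75·(366 − j154)/(75 − j753)

Z_in ≈ 18.8 + j34.6 Ω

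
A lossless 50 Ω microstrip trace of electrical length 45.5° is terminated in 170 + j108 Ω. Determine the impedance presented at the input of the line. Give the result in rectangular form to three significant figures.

tan(βl) = tan(45.5°) = 1.02
Z_in = Z_0·(Z_L + jZ_0·tanβl)/(Z_0 + jZ_L·tanβl)
     = 50·(170 + j159)/(-59.9 + j173)

Z_in ≈ 25.8 − j58.1 Ω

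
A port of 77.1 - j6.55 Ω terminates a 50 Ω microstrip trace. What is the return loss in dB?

Γ = (27.1 − j6.55)/(127.1 − j6.55), |Γ| = 0.219
RL = −20·log₁₀|Γ| = −20·log₁₀(0.219)

RL ≈ 13.2 dB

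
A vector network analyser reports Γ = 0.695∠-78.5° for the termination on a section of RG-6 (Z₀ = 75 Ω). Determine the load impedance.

Z_L ≈ 32.2 − j84.7 Ω

Z_L = Z_0·(1 + Γ)/(1 − Γ) = 75·(1.14 − j0.681)/(0.861 + j0.681)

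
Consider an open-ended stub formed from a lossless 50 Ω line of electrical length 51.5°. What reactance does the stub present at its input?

tan(βl) = 1.26
For an open-ended stub, Z_in = −jZ_0·cot(βl) = −jZ_0/tan(βl)

X_in ≈ -39.8 Ω (capacitive)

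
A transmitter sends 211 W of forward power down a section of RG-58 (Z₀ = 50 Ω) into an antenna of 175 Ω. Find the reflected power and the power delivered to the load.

Γ = (175 − 50)/(175 + 50) = 0.556
|Γ|² = 0.309
P_refl = |Γ|²·P_inc = 65.1 W, P_del = (1 − |Γ|²)·P_inc = 146 W

P_reflected ≈ 65.1 W; P_delivered ≈ 146 W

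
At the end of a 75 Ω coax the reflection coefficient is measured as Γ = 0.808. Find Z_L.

Z_L = Z_0·(1 + Γ)/(1 − Γ) = 75·(1.81)/(0.192)

Z_L ≈ 706 Ω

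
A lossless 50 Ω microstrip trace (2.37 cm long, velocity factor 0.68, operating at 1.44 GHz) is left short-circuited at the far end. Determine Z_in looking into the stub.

Z_in ≈ +j87.4 Ω

λ = v/f = 0.68·c / 1.44 GHz = 0.142 m
βl = 2π·l/λ = 2π × 0.167 = 60.2°
tan(βl) = 1.75
For a short-circuited stub, Z_in = jZ_0·tan(βl)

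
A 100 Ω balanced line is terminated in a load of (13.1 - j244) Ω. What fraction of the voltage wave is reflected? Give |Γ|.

Γ = (Z_L − Z_0)/(Z_L + Z_0) = (-86.9 − j244)/(113.1 − j244)
|Γ| = 259/269

|Γ| ≈ 0.963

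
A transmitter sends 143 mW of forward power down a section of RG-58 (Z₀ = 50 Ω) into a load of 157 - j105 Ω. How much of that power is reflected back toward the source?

|Γ| = |(107 − j105)/(207 − j105)| = 0.646
|Γ|² = 0.417
P_refl = |Γ|²·P_inc = 59.7 mW, P_del = (1 − |Γ|²)·P_inc = 83.3 mW

P_reflected ≈ 59.7 mW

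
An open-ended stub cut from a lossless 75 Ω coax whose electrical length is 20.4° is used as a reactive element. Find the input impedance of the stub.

Z_in ≈ −j202 Ω

tan(βl) = 0.372
For an open-ended stub, Z_in = −jZ_0·cot(βl) = −jZ_0/tan(βl)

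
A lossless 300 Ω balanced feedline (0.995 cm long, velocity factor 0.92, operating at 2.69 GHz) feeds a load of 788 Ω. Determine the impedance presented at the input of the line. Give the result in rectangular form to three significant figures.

Z_in ≈ 269 − j283 Ω

λ = v/f = 0.92·c / 2.69 GHz = 0.103 m
βl = 2π·l/λ = 2π × 0.097 = 34.9°
tan(βl) = tan(34.9°) = 0.698
Z_in = Z_0·(Z_L + jZ_0·tanβl)/(Z_0 + jZ_L·tanβl)
     = 300·(788 + j209)/(300 + j550)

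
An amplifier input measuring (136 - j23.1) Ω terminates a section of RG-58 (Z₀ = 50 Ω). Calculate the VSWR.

VSWR ≈ 2.81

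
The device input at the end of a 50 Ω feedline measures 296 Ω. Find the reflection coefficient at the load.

Γ = (Z_L − Z_0)/(Z_L + Z_0) = (296 − 50)/(296 + 50) = 246/346

Γ = 0.711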